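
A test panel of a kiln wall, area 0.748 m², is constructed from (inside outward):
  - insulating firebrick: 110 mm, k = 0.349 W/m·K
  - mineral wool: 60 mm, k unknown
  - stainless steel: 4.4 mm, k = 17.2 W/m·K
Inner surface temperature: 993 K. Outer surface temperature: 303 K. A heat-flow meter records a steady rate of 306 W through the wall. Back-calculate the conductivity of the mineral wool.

Treating each layer as a thermal resistance in series:
R_insulating firebrick = L/(kA) = 0.11/(0.349×0.748) = 0.4214 K/W
R_stainless steel = L/(kA) = 0.0044/(17.2×0.748) = 3.42×10^-4 K/W
Sum of known resistances R_other = 0.4217 K/W
Total R = ΔT/Q = 690/306 = 2.255 K/W
R_mineral wool = R_total − R_other = 1.833 K/W
k = L/(R·A) = 0.06/(1.833×0.748)

k ≈ 0.0438 W/(m·K)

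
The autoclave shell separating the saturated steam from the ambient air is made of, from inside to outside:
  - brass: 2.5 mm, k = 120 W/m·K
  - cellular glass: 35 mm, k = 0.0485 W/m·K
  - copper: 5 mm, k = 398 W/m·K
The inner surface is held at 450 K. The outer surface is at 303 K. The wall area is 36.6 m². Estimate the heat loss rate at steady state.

Q ≈ 7460 W

Treating each layer as a thermal resistance in series:
R_brass = L/(kA) = 0.0025/(120×36.6) = 5.692×10^-7 K/W
R_cellular glass = L/(kA) = 0.035/(0.0485×36.6) = 0.01972 K/W
R_copper = L/(kA) = 0.005/(398×36.6) = 3.432×10^-7 K/W
R_total = 0.01972 K/W
Q = ΔT / R_total = 147 / 0.01972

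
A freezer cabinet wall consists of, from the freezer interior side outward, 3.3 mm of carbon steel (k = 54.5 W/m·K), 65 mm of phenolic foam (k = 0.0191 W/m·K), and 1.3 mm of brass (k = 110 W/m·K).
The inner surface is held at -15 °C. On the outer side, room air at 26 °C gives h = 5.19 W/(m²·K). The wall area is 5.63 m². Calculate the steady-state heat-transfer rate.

Thermal resistances in series:
R_carbon steel = L/(kA) = 0.0033/(54.5×5.63) = 1.075×10^-5 K/W
R_phenolic foam = L/(kA) = 0.065/(0.0191×5.63) = 0.6045 K/W
R_brass = L/(kA) = 0.0013/(110×5.63) = 2.099×10^-6 K/W
R_outer film = 1/(h_o·A) = 1/(5.19×5.63) = 0.03422 K/W
R_total = 0.6387 K/W
Q = ΔT / R_total = 41 / 0.6387

Q ≈ 64.2 W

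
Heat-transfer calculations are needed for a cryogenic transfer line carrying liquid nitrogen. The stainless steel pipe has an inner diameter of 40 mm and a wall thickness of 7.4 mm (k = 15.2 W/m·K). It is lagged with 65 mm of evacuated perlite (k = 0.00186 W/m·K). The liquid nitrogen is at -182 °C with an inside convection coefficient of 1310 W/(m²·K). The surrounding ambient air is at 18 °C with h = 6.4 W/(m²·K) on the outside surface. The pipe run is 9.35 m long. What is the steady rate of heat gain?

Treating each annulus and film as a series resistance:
R_inner film = 1/(h_i·2πr₁L) = 1/(1310×2π×0.02×9.35) = 6.497×10^-4 K/W
R_stainless steel pipe wall = ln(27.4/20)/(2π×15.2×9.35) = 3.525×10^-4 K/W
R_evacuated perlite = ln(92.4/27.4)/(2π×0.00186×9.35) = 11.12 K/W
R_outer film = 1/(h_o·2πr_oL) = 1/(6.4×2π×0.0924×9.35) = 0.02878 K/W
R_total = 11.15 K/W
Q = ΔT/R_total = 200/11.15

Q ≈ 17.9 W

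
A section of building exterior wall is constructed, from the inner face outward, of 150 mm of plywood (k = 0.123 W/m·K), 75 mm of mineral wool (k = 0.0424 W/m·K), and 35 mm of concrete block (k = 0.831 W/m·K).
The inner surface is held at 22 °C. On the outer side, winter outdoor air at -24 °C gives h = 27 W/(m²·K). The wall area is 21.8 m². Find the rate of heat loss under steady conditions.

Treating each layer as a thermal resistance in series:
R_plywood = L/(kA) = 0.15/(0.123×21.8) = 0.05594 K/W
R_mineral wool = L/(kA) = 0.075/(0.0424×21.8) = 0.08114 K/W
R_concrete block = L/(kA) = 0.035/(0.831×21.8) = 0.001932 K/W
R_outer film = 1/(h_o·A) = 1/(27×21.8) = 0.001699 K/W
R_total = 0.1407 K/W
Q = ΔT / R_total = 46 / 0.1407

Q ≈ 327 W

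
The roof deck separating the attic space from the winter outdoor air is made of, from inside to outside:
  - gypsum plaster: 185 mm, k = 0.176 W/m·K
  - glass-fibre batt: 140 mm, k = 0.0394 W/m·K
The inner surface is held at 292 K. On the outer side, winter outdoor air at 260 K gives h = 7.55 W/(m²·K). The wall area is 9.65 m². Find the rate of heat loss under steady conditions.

Using the resistance-network approach (series):
R_gypsum plaster = L/(kA) = 0.185/(0.176×9.65) = 0.1089 K/W
R_glass-fibre batt = L/(kA) = 0.14/(0.0394×9.65) = 0.3682 K/W
R_outer film = 1/(h_o·A) = 1/(7.55×9.65) = 0.01373 K/W
R_total = 0.4909 K/W
Q = ΔT / R_total = 32 / 0.4909

Q ≈ 65.2 W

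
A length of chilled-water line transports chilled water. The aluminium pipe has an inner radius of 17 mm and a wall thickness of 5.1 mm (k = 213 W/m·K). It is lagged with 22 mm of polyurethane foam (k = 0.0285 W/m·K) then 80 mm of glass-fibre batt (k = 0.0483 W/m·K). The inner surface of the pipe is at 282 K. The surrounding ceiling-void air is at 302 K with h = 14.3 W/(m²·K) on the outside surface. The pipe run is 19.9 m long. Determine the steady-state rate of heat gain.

Per-layer cylindrical resistances, series-summed:
R_aluminium pipe wall = ln(22.1/17)/(2π×213×19.9) = 9.851×10^-6 K/W
R_polyurethane foam = ln(44.1/22.1)/(2π×0.0285×19.9) = 0.1939 K/W
R_glass-fibre batt = ln(124.1/44.1)/(2π×0.0483×19.9) = 0.1713 K/W
R_outer film = 1/(h_o·2πr_oL) = 1/(14.3×2π×0.1241×19.9) = 0.004507 K/W
R_total = 0.3697 K/W
Q = ΔT/R_total = 20/0.3697

Q ≈ 54.1 W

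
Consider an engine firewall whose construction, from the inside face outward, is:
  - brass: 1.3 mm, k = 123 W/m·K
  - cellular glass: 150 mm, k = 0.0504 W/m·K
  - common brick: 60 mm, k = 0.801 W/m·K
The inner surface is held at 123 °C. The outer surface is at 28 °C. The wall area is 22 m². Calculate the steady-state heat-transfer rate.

Q ≈ 685 W

Using the resistance-network approach (series):
R_brass = L/(kA) = 0.0013/(123×22) = 4.804×10^-7 K/W
R_cellular glass = L/(kA) = 0.15/(0.0504×22) = 0.1353 K/W
R_common brick = L/(kA) = 0.06/(0.801×22) = 0.003405 K/W
R_total = 0.1387 K/W
Q = ΔT / R_total = 95 / 0.1387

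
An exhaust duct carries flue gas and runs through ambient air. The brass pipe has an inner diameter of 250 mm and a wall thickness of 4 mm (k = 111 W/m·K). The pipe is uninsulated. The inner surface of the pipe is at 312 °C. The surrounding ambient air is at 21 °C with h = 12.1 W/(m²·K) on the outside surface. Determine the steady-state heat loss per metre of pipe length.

Radial resistances (cylindrical: R_cond = ln(r_o/r_i)/(2πkL), R_conv = 1/(h·2πrL)):
R_brass pipe wall = ln(129/125)/(2π×111×1) = 4.516×10^-5 K/W
R_outer film = 1/(h_o·2πr_oL) = 1/(12.1×2π×0.129×1) = 0.102 K/W
R_total = 0.102 K/W
Q = ΔT/R_total = 291/0.102

q′ ≈ 2850 W/m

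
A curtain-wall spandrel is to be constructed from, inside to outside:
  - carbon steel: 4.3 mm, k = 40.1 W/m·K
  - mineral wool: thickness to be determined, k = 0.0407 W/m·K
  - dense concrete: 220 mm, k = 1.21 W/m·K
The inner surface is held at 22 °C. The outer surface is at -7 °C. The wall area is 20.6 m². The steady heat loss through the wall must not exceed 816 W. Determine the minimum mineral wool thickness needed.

Model the wall as resistances in series:
R_carbon steel = L/(kA) = 0.0043/(40.1×20.6) = 5.205×10^-6 K/W
R_dense concrete = L/(kA) = 0.22/(1.21×20.6) = 0.008826 K/W
Sum of the known resistances R_other = 0.008831 K/W
Required total resistance R_tot = ΔT/Q_allow = 29/816 = 0.03554 K/W
R_mineral wool = R_tot − R_other = 0.02671 K/W
L = R·k·A = 0.02671×0.0407×20.6

L ≈ 22.4 mm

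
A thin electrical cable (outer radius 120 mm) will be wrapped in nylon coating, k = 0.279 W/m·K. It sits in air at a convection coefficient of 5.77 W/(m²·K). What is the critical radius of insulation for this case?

r_cr ≈ 48.4 mm

For a cylinder r_cr = k/h = 0.279/5.77
r_cr = 48.4 mm; since the bare radius (120 mm) is above r_cr, any added insulation will reduce heat loss.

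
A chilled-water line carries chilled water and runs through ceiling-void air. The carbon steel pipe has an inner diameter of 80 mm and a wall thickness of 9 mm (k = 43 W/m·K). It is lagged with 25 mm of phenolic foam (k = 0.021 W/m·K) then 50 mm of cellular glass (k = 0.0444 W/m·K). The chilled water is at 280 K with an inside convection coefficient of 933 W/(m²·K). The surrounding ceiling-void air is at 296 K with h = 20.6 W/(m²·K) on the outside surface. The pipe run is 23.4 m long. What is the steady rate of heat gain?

For a radial system each layer contributes R = ln(r_out/r_in)/(2πkL); films add R = 1/(hA).
R_inner film = 1/(h_i·2πr₁L) = 1/(933×2π×0.04×23.4) = 1.822×10^-4 K/W
R_carbon steel pipe wall = ln(49/40)/(2π×43×23.4) = 3.21×10^-5 K/W
R_phenolic foam = ln(74/49)/(2π×0.021×23.4) = 0.1335 K/W
R_cellular glass = ln(124/74)/(2π×0.0444×23.4) = 0.07908 K/W
R_outer film = 1/(h_o·2πr_oL) = 1/(20.6×2π×0.124×23.4) = 0.002663 K/W
R_total = 0.2155 K/W
Q = ΔT/R_total = 16/0.2155

Q ≈ 74.3 W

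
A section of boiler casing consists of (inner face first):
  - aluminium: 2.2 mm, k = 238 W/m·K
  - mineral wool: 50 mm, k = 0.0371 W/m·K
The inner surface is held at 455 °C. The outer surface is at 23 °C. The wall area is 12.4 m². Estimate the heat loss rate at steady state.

Series thermal resistances:
R_aluminium = L/(kA) = 0.0022/(238×12.4) = 7.455×10^-7 K/W
R_mineral wool = L/(kA) = 0.05/(0.0371×12.4) = 0.1087 K/W
R_total = 0.1087 K/W
Q = ΔT / R_total = 432 / 0.1087

Q ≈ 3970 W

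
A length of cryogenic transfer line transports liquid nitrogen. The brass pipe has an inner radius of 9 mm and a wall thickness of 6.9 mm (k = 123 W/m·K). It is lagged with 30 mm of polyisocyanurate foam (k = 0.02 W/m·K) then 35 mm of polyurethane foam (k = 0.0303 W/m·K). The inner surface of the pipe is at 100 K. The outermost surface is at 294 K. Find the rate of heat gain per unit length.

q′ ≈ 17 W/m

Radial resistances (cylindrical: R_cond = ln(r_o/r_i)/(2πkL), R_conv = 1/(h·2πrL)):
R_brass pipe wall = ln(15.9/9)/(2π×123×1) = 7.364×10^-4 K/W
R_polyisocyanurate foam = ln(45.9/15.9)/(2π×0.02×1) = 8.436 K/W
R_polyurethane foam = ln(80.9/45.9)/(2π×0.0303×1) = 2.977 K/W
R_total = 11.41 K/W
Q = ΔT/R_total = 194/11.41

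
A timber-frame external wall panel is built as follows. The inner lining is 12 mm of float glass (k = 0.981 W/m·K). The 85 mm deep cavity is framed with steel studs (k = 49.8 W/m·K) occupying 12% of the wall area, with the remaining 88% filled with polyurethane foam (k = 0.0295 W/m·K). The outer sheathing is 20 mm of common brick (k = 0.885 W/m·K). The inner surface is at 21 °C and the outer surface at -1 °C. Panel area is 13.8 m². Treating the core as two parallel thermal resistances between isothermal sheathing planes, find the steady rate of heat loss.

Sheathing layers in series; stud and cavity paths in parallel between them.
R_inner = 0.012/(0.981×13.8) = 8.864×10^-4 K/W
R_stud  = 0.085/(49.8×0.12×13.8) = 0.001031 K/W
R_cav   = 0.085/(0.0295×0.88×13.8) = 0.2373 K/W
1/R_core = 1/R_stud + 1/R_cav → R_core = 0.001026 K/W
R_outer = 0.02/(0.885×13.8) = 0.001638 K/W
R_total = 0.00355 K/W
Q = ΔT/R_total = 22/0.00355

Q ≈ 6200 W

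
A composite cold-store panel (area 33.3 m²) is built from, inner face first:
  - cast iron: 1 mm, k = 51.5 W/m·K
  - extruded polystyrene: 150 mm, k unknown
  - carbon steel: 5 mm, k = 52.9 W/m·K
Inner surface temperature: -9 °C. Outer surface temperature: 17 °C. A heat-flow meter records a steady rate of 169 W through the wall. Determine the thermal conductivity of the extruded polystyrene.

k ≈ 0.0293 W/(m·K)

Model the wall as resistances in series:
R_cast iron = L/(kA) = 0.001/(51.5×33.3) = 5.831×10^-7 K/W
R_carbon steel = L/(kA) = 0.005/(52.9×33.3) = 2.838×10^-6 K/W
Sum of known resistances R_other = 3.421×10^-6 K/W
Total R = ΔT/Q = 26/169 = 0.1538 K/W
R_extruded polystyrene = R_total − R_other = 0.1538 K/W
k = L/(R·A) = 0.15/(0.1538×33.3)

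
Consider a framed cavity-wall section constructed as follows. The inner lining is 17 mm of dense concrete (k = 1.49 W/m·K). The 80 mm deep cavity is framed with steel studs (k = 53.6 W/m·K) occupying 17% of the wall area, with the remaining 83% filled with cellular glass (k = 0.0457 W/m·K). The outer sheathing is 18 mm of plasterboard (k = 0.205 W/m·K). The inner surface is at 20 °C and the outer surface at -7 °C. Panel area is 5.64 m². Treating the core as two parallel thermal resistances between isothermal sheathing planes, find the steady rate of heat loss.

Q ≈ 1410 W

Sheathing layers in series; stud and cavity paths in parallel between them.
R_inner = 0.017/(1.49×5.64) = 0.002023 K/W
R_stud  = 0.08/(53.6×0.17×5.64) = 0.001557 K/W
R_cav   = 0.08/(0.0457×0.83×5.64) = 0.374 K/W
1/R_core = 1/R_stud + 1/R_cav → R_core = 0.00155 K/W
R_outer = 0.018/(0.205×5.64) = 0.01557 K/W
R_total = 0.01914 K/W
Q = ΔT/R_total = 27/0.01914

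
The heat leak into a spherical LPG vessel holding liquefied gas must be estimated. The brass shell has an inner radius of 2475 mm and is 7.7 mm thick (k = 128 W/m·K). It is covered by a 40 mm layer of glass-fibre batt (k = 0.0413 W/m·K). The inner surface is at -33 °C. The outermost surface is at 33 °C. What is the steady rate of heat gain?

Q ≈ 5360 W

Radial (spherical) resistances in series:
R_brass shell = (1/2.475 − 1/2.4827)/(4π×128) = 7.791×10^-7 K/W
R_glass-fibre batt = (1/2.4827 − 1/2.5227)/(4π×0.0413) = 0.01231 K/W
R_total = 0.01231 K/W
Q = ΔT/R_total = 66/0.01231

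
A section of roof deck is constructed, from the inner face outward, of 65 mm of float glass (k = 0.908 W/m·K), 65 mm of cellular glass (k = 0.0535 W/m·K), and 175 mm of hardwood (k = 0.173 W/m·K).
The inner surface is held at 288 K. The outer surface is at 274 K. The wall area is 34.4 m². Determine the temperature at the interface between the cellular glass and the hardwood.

Thermal resistances in series:
R_float glass = L/(kA) = 0.065/(0.908×34.4) = 0.002081 K/W
R_cellular glass = L/(kA) = 0.065/(0.0535×34.4) = 0.03532 K/W
R_hardwood = L/(kA) = 0.175/(0.173×34.4) = 0.02941 K/W
R_total = 0.06681 K/W;  Q = ΔT/R_total = 14/0.06681 = 209.6 W
T_interface = T_inner − Q·ΣR(inner→interface) = 288 − 210×0.0374

T ≈ 280 K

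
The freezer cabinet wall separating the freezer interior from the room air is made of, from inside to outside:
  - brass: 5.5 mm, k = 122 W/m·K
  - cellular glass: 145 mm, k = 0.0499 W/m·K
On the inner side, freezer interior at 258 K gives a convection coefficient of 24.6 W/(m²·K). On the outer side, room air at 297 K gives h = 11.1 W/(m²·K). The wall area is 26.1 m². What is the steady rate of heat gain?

Using the resistance-network approach (series):
R_inner film = 1/(h_i·A) = 1/(24.6×26.1) = 0.001557 K/W
R_brass = L/(kA) = 0.0055/(122×26.1) = 1.727×10^-6 K/W
R_cellular glass = L/(kA) = 0.145/(0.0499×26.1) = 0.1113 K/W
R_outer film = 1/(h_o·A) = 1/(11.1×26.1) = 0.003452 K/W
R_total = 0.1163 K/W
Q = ΔT / R_total = 39 / 0.1163

Q ≈ 335 W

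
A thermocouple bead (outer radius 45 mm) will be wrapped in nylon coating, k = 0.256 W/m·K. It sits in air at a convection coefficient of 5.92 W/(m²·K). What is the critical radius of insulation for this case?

For a sphere r_cr = 2k/h = 2×0.256/5.92
r_cr = 86.5 mm; since the bare radius (45 mm) is below r_cr, adding a thin layer of insulation will *increase* heat loss.

r_cr ≈ 86.5 mm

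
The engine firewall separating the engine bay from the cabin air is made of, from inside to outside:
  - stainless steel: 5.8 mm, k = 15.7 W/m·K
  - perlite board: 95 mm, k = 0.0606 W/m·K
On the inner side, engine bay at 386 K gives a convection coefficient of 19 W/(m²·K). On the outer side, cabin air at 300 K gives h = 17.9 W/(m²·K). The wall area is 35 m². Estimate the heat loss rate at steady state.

Q ≈ 1800 W

Model the wall as resistances in series:
R_inner film = 1/(h_i·A) = 1/(19×35) = 0.001504 K/W
R_stainless steel = L/(kA) = 0.0058/(15.7×35) = 1.056×10^-5 K/W
R_perlite board = L/(kA) = 0.095/(0.0606×35) = 0.04479 K/W
R_outer film = 1/(h_o·A) = 1/(17.9×35) = 0.001596 K/W
R_total = 0.0479 K/W
Q = ΔT / R_total = 86 / 0.0479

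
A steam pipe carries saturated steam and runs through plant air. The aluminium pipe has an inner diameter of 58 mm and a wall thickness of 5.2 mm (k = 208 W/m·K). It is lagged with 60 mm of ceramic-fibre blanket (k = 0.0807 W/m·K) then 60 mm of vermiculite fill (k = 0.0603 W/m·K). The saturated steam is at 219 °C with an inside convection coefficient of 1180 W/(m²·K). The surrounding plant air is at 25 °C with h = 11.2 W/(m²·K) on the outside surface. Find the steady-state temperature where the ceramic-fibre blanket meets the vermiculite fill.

T ≈ 105 °C

Per-layer cylindrical resistances, series-summed:
R_inner film = 1/(h_i·2πr₁L) = 1/(1180×2π×0.029×1) = 0.004651 K/W
R_aluminium pipe wall = ln(34.2/29)/(2π×208×1) = 1.262×10^-4 K/W
R_ceramic-fibre blanket = ln(94.2/34.2)/(2π×0.0807×1) = 1.998 K/W
R_vermiculite fill = ln(154.2/94.2)/(2π×0.0603×1) = 1.301 K/W
R_outer film = 1/(h_o·2πr_oL) = 1/(11.2×2π×0.1542×1) = 0.09215 K/W
R_total = 3.396 K/W
Q = ΔT/R_total = 194/3.396
Q = 57.1 W/m
T_interface = T_inner − Q·ΣR(inner→interface) = 219 − 57.1×2.003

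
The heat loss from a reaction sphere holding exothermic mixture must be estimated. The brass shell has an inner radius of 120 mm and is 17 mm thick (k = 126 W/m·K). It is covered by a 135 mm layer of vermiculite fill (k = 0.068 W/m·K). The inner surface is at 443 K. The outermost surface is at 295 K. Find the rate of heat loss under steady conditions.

Q ≈ 34.9 W

For a spherical shell R = (1/r₁ − 1/r₂)/(4πk); film R = 1/(h·4πr²). In series:
R_brass shell = (1/0.12 − 1/0.137)/(4π×126) = 6.531×10^-4 K/W
R_vermiculite fill = (1/0.137 − 1/0.272)/(4π×0.068) = 4.24 K/W
R_total = 4.24 K/W
Q = ΔT/R_total = 148/4.24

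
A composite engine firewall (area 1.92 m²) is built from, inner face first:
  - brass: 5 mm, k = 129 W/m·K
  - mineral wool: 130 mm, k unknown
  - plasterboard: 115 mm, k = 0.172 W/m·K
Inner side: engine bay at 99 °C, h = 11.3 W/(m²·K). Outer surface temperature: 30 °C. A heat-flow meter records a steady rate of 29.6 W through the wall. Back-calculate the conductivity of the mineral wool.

Model the wall as resistances in series:
R_inner film = 1/(h_i·A) = 1/(11.3×1.92) = 0.04609 K/W
R_brass = L/(kA) = 0.005/(129×1.92) = 2.019×10^-5 K/W
R_plasterboard = L/(kA) = 0.115/(0.172×1.92) = 0.3482 K/W
Sum of known resistances R_other = 0.3943 K/W
Total R = ΔT/Q = 69/29.6 = 2.331 K/W
R_mineral wool = R_total − R_other = 1.937 K/W
k = L/(R·A) = 0.13/(1.937×1.92)

k ≈ 0.035 W/(m·K)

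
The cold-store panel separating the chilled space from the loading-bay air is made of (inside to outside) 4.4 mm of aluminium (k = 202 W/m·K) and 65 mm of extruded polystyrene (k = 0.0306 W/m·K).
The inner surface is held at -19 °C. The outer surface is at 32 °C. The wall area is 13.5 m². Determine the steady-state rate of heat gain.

Q ≈ 324 W

Using the resistance-network approach (series):
R_aluminium = L/(kA) = 0.0044/(202×13.5) = 1.613×10^-6 K/W
R_extruded polystyrene = L/(kA) = 0.065/(0.0306×13.5) = 0.1573 K/W
R_total = 0.1573 K/W
Q = ΔT / R_total = 51 / 0.1573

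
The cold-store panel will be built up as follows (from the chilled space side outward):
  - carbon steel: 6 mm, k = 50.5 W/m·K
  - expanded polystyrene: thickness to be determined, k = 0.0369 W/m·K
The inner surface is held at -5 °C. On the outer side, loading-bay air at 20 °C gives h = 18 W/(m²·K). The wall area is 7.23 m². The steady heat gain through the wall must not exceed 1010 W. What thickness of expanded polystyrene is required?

L ≈ 4.55 mm

Using the resistance-network approach (series):
R_carbon steel = L/(kA) = 0.006/(50.5×7.23) = 1.643×10^-5 K/W
R_outer film = 1/(h_o·A) = 1/(18×7.23) = 0.007684 K/W
Sum of the known resistances R_other = 0.0077 K/W
Required total resistance R_tot = ΔT/Q_allow = 25/1010 = 0.02475 K/W
R_expanded polystyrene = R_tot − R_other = 0.01705 K/W
L = R·k·A = 0.01705×0.0369×7.23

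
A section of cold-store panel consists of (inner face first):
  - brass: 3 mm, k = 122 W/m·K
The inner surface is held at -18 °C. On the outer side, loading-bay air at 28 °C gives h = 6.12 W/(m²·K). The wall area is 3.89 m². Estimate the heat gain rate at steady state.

Thermal resistances in series:
R_brass = L/(kA) = 0.003/(122×3.89) = 6.321×10^-6 K/W
R_outer film = 1/(h_o·A) = 1/(6.12×3.89) = 0.042 K/W
R_total = 0.04201 K/W
Q = ΔT / R_total = 46 / 0.04201

Q ≈ 1090 W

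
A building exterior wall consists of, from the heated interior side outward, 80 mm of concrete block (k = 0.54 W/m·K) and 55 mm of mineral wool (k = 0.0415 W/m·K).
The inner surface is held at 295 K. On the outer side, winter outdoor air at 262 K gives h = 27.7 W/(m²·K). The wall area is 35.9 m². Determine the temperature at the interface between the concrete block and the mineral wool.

Series thermal resistances:
R_concrete block = L/(kA) = 0.08/(0.54×35.9) = 0.004127 K/W
R_mineral wool = L/(kA) = 0.055/(0.0415×35.9) = 0.03692 K/W
R_outer film = 1/(h_o·A) = 1/(27.7×35.9) = 0.001006 K/W
R_total = 0.04205 K/W;  Q = ΔT/R_total = 33/0.04205 = 784.8 W
T_interface = T_inner − Q·ΣR(inner→interface) = 295 − 785×0.004127

T ≈ 292 K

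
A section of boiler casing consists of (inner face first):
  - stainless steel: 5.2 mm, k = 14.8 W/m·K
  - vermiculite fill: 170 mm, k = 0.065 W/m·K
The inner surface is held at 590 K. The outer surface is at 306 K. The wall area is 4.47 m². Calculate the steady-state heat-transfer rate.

Model the wall as resistances in series:
R_stainless steel = L/(kA) = 0.0052/(14.8×4.47) = 7.86×10^-5 K/W
R_vermiculite fill = L/(kA) = 0.17/(0.065×4.47) = 0.5851 K/W
R_total = 0.5852 K/W
Q = ΔT / R_total = 284 / 0.5852

Q ≈ 485 W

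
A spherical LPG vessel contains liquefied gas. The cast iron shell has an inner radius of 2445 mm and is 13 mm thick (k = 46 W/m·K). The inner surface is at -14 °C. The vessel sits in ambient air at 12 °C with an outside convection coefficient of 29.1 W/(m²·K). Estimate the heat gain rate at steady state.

Radial (spherical) resistances in series:
R_cast iron shell = (1/2.445 − 1/2.458)/(4π×46) = 3.742×10^-6 K/W
R_outer film = 1/(h·4πr_o²) = 1/(29.1×4π×2.458²) = 4.526×10^-4 K/W
R_total = 4.564×10^-4 K/W
Q = ΔT/R_total = 26/4.564×10^-4

Q ≈ 57000 W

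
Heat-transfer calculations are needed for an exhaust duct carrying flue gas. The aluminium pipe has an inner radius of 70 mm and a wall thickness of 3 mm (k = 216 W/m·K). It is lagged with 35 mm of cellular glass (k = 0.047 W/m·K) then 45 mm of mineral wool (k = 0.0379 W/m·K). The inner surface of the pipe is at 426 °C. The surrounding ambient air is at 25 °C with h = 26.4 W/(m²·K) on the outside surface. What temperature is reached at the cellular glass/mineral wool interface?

For a radial system each layer contributes R = ln(r_out/r_in)/(2πkL); films add R = 1/(hA).
R_aluminium pipe wall = ln(73/70)/(2π×216×1) = 3.092×10^-5 K/W
R_cellular glass = ln(108/73)/(2π×0.047×1) = 1.326 K/W
R_mineral wool = ln(153/108)/(2π×0.0379×1) = 1.463 K/W
R_outer film = 1/(h_o·2πr_oL) = 1/(26.4×2π×0.153×1) = 0.0394 K/W
R_total = 2.828 K/W
Q = ΔT/R_total = 401/2.828
Q = 142 W/m
T_interface = T_inner − Q·ΣR(inner→interface) = 426 − 142×1.326

T ≈ 238 °C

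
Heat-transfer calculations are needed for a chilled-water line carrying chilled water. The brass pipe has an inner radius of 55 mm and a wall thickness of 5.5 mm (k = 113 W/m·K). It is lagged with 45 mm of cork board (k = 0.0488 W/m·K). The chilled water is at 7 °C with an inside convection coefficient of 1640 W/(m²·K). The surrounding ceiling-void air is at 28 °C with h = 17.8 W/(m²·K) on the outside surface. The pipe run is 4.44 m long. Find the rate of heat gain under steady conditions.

Per-layer cylindrical resistances, series-summed:
R_inner film = 1/(h_i·2πr₁L) = 1/(1640×2π×0.055×4.44) = 3.974×10^-4 K/W
R_brass pipe wall = ln(60.5/55)/(2π×113×4.44) = 3.023×10^-5 K/W
R_cork board = ln(105.5/60.5)/(2π×0.0488×4.44) = 0.4085 K/W
R_outer film = 1/(h_o·2πr_oL) = 1/(17.8×2π×0.1055×4.44) = 0.01909 K/W
R_total = 0.428 K/W
Q = ΔT/R_total = 21/0.428

Q ≈ 49.1 W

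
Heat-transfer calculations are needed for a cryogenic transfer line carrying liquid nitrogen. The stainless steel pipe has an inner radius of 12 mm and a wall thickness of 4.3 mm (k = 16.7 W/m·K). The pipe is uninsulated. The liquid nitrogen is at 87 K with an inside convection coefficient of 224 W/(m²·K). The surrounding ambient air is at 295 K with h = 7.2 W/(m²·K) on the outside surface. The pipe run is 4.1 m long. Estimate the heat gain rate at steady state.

Q ≈ 601 W

For a radial system each layer contributes R = ln(r_out/r_in)/(2πkL); films add R = 1/(hA).
R_inner film = 1/(h_i·2πr₁L) = 1/(224×2π×0.012×4.1) = 0.01444 K/W
R_stainless steel pipe wall = ln(16.3/12)/(2π×16.7×4.1) = 7.119×10^-4 K/W
R_outer film = 1/(h_o·2πr_oL) = 1/(7.2×2π×0.0163×4.1) = 0.3308 K/W
R_total = 0.3459 K/W
Q = ΔT/R_total = 208/0.3459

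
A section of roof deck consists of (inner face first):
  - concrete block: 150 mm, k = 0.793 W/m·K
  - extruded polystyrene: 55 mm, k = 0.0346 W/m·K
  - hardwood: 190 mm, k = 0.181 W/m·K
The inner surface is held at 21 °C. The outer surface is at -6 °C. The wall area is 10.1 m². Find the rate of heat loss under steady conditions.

Q ≈ 96.4 W

Treating each layer as a thermal resistance in series:
R_concrete block = L/(kA) = 0.15/(0.793×10.1) = 0.01873 K/W
R_extruded polystyrene = L/(kA) = 0.055/(0.0346×10.1) = 0.1574 K/W
R_hardwood = L/(kA) = 0.19/(0.181×10.1) = 0.1039 K/W
R_total = 0.28 K/W
Q = ΔT / R_total = 27 / 0.28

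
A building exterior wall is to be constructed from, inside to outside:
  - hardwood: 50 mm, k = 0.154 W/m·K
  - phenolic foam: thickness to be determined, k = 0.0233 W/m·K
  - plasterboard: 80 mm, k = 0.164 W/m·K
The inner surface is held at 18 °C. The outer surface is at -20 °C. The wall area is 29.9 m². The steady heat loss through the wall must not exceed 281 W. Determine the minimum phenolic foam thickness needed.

L ≈ 75.3 mm

Thermal resistances in series:
R_hardwood = L/(kA) = 0.05/(0.154×29.9) = 0.01086 K/W
R_plasterboard = L/(kA) = 0.08/(0.164×29.9) = 0.01631 K/W
Sum of the known resistances R_other = 0.02717 K/W
Required total resistance R_tot = ΔT/Q_allow = 38/281 = 0.1352 K/W
R_phenolic foam = R_tot − R_other = 0.1081 K/W
L = R·k·A = 0.1081×0.0233×29.9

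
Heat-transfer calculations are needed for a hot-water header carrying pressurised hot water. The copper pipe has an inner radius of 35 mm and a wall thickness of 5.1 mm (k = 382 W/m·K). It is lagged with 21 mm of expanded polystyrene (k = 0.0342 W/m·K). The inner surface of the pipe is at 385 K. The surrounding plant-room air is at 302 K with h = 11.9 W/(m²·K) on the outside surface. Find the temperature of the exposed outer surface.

T ≈ 310 K

For a radial system each layer contributes R = ln(r_out/r_in)/(2πkL); films add R = 1/(hA).
R_copper pipe wall = ln(40.1/35)/(2π×382×1) = 5.667×10^-5 K/W
R_expanded polystyrene = ln(61.1/40.1)/(2π×0.0342×1) = 1.96 K/W
R_outer film = 1/(h_o·2πr_oL) = 1/(11.9×2π×0.0611×1) = 0.2189 K/W
R_total = 2.179 K/W
Q = ΔT/R_total = 83/2.179
Q = 38.1 W/m
T_interface = T_inner − Q·ΣR(inner→interface) = 385 − 38.1×1.96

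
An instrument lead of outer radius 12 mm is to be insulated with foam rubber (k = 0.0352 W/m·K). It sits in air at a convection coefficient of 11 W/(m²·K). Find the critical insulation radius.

r_cr ≈ 3.2 mm

For a cylinder r_cr = k/h = 0.0352/11
r_cr = 3.2 mm; since the bare radius (12 mm) is above r_cr, any added insulation will reduce heat loss.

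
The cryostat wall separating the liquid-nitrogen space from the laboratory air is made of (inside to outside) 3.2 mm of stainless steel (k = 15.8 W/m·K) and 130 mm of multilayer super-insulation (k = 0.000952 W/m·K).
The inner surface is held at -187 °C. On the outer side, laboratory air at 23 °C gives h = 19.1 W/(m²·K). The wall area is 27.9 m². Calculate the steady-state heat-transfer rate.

Q ≈ 42.9 W

Series thermal resistances:
R_stainless steel = L/(kA) = 0.0032/(15.8×27.9) = 7.259×10^-6 K/W
R_multilayer super-insulation = L/(kA) = 0.13/(0.000952×27.9) = 4.894 K/W
R_outer film = 1/(h_o·A) = 1/(19.1×27.9) = 0.001877 K/W
R_total = 4.896 K/W
Q = ΔT / R_total = 210 / 4.896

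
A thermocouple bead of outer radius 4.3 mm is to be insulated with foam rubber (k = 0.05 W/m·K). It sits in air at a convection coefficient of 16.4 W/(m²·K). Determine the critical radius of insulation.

r_cr ≈ 6.1 mm

For a sphere r_cr = 2k/h = 2×0.05/16.4
r_cr = 6.1 mm; since the bare radius (4.3 mm) is below r_cr, adding a thin layer of insulation will *increase* heat loss.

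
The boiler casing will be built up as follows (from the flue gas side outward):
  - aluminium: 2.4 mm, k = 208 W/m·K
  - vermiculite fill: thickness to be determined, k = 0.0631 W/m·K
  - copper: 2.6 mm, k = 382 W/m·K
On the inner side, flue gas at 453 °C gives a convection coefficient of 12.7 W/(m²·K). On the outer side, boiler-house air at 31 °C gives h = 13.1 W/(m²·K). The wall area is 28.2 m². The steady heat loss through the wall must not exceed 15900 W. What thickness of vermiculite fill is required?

L ≈ 37.4 mm

Thermal resistances in series:
R_inner film = 1/(h_i·A) = 1/(12.7×28.2) = 0.002792 K/W
R_aluminium = L/(kA) = 0.0024/(208×28.2) = 4.092×10^-7 K/W
R_copper = L/(kA) = 0.0026/(382×28.2) = 2.414×10^-7 K/W
R_outer film = 1/(h_o·A) = 1/(13.1×28.2) = 0.002707 K/W
Sum of the known resistances R_other = 0.0055 K/W
Required total resistance R_tot = ΔT/Q_allow = 422/15900 = 0.02654 K/W
R_vermiculite fill = R_tot − R_other = 0.02104 K/W
L = R·k·A = 0.02104×0.0631×28.2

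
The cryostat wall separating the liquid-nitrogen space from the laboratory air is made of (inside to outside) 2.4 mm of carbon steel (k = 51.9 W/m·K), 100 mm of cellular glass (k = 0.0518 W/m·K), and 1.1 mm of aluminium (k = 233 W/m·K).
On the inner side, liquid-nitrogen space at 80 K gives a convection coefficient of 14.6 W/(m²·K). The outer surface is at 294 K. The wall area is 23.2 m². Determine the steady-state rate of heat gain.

Treating each layer as a thermal resistance in series:
R_inner film = 1/(h_i·A) = 1/(14.6×23.2) = 0.002952 K/W
R_carbon steel = L/(kA) = 0.0024/(51.9×23.2) = 1.993×10^-6 K/W
R_cellular glass = L/(kA) = 0.1/(0.0518×23.2) = 0.08321 K/W
R_aluminium = L/(kA) = 0.0011/(233×23.2) = 2.035×10^-7 K/W
R_total = 0.08617 K/W
Q = ΔT / R_total = 214 / 0.08617

Q ≈ 2480 W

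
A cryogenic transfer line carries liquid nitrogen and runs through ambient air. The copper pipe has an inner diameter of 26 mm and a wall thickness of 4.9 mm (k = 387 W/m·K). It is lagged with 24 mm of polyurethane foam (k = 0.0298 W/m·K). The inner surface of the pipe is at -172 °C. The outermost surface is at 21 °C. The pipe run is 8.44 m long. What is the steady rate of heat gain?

Treating each annulus and film as a series resistance:
R_copper pipe wall = ln(17.9/13)/(2π×387×8.44) = 1.559×10^-5 K/W
R_polyurethane foam = ln(41.9/17.9)/(2π×0.0298×8.44) = 0.5382 K/W
R_total = 0.5382 K/W
Q = ΔT/R_total = 193/0.5382

Q ≈ 359 W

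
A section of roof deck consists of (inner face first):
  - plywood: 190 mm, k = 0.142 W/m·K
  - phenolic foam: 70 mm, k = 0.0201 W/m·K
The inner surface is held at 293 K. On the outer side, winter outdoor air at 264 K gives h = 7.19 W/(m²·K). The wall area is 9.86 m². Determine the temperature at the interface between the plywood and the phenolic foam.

T ≈ 285 K

Model the wall as resistances in series:
R_plywood = L/(kA) = 0.19/(0.142×9.86) = 0.1357 K/W
R_phenolic foam = L/(kA) = 0.07/(0.0201×9.86) = 0.3532 K/W
R_outer film = 1/(h_o·A) = 1/(7.19×9.86) = 0.01411 K/W
R_total = 0.503 K/W;  Q = ΔT/R_total = 29/0.503 = 57.65 W
T_interface = T_inner − Q·ΣR(inner→interface) = 293 − 57.7×0.1357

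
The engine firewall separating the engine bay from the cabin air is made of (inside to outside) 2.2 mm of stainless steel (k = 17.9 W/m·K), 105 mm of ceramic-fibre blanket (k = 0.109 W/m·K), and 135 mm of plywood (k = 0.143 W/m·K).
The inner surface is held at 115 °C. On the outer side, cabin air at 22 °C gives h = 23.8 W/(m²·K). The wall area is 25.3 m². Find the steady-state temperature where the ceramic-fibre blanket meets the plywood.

T ≈ 69 °C

Using the resistance-network approach (series):
R_stainless steel = L/(kA) = 0.0022/(17.9×25.3) = 4.858×10^-6 K/W
R_ceramic-fibre blanket = L/(kA) = 0.105/(0.109×25.3) = 0.03808 K/W
R_plywood = L/(kA) = 0.135/(0.143×25.3) = 0.03731 K/W
R_outer film = 1/(h_o·A) = 1/(23.8×25.3) = 0.001661 K/W
R_total = 0.07706 K/W;  Q = ΔT/R_total = 93/0.07706 = 1207 W
T_interface = T_inner − Q·ΣR(inner→interface) = 115 − 1210×0.03808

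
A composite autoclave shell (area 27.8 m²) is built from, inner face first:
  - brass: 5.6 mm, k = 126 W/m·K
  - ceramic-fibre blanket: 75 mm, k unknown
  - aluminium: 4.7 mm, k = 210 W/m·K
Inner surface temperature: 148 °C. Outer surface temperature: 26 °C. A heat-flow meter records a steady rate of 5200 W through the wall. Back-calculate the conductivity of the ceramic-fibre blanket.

k ≈ 0.115 W/(m·K)

Using the resistance-network approach (series):
R_brass = L/(kA) = 0.0056/(126×27.8) = 1.599×10^-6 K/W
R_aluminium = L/(kA) = 0.0047/(210×27.8) = 8.051×10^-7 K/W
Sum of known resistances R_other = 2.404×10^-6 K/W
Total R = ΔT/Q = 122/5200 = 0.02346 K/W
R_ceramic-fibre blanket = R_total − R_other = 0.02346 K/W
k = L/(R·A) = 0.075/(0.02346×27.8)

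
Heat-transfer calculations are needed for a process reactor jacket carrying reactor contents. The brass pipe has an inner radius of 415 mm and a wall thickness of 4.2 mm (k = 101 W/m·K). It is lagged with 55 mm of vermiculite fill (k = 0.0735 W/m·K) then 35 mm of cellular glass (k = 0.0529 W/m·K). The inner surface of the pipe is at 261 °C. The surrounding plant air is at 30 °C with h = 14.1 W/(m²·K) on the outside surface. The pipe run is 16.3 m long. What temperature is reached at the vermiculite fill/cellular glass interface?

T ≈ 138 °C

For a radial system each layer contributes R = ln(r_out/r_in)/(2πkL); films add R = 1/(hA).
R_brass pipe wall = ln(419.2/415)/(2π×101×16.3) = 9.735×10^-7 K/W
R_vermiculite fill = ln(474.2/419.2)/(2π×0.0735×16.3) = 0.01638 K/W
R_cellular glass = ln(509.2/474.2)/(2π×0.0529×16.3) = 0.01314 K/W
R_outer film = 1/(h_o·2πr_oL) = 1/(14.1×2π×0.5092×16.3) = 0.00136 K/W
R_total = 0.03088 K/W
Q = ΔT/R_total = 231/0.03088
Q = 7480 W
T_interface = T_inner − Q·ΣR(inner→interface) = 261 − 7480×0.01638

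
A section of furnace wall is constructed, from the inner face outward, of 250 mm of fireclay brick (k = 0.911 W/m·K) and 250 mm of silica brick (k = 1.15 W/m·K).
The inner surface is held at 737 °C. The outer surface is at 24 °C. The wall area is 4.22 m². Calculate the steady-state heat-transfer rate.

Series thermal resistances:
R_fireclay brick = L/(kA) = 0.25/(0.911×4.22) = 0.06503 K/W
R_silica brick = L/(kA) = 0.25/(1.15×4.22) = 0.05151 K/W
R_total = 0.1165 K/W
Q = ΔT / R_total = 713 / 0.1165

Q ≈ 6120 W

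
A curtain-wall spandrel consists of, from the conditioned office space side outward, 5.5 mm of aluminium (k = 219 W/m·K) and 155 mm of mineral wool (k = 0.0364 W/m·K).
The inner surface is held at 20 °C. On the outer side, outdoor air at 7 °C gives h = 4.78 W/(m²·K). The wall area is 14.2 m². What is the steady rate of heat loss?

Q ≈ 41.3 W

Series thermal resistances:
R_aluminium = L/(kA) = 0.0055/(219×14.2) = 1.769×10^-6 K/W
R_mineral wool = L/(kA) = 0.155/(0.0364×14.2) = 0.2999 K/W
R_outer film = 1/(h_o·A) = 1/(4.78×14.2) = 0.01473 K/W
R_total = 0.3146 K/W
Q = ΔT / R_total = 13 / 0.3146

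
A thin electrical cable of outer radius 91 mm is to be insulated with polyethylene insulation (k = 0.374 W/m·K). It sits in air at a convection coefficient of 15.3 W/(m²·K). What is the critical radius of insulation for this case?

r_cr ≈ 24.4 mm

For a cylinder r_cr = k/h = 0.374/15.3
r_cr = 24.4 mm; since the bare radius (91 mm) is above r_cr, any added insulation will reduce heat loss.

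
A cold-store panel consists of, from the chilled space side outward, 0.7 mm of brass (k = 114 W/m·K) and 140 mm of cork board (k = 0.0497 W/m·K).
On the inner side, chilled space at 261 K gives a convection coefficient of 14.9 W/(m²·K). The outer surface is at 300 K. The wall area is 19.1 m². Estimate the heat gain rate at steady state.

Series thermal resistances:
R_inner film = 1/(h_i·A) = 1/(14.9×19.1) = 0.003514 K/W
R_brass = L/(kA) = 0.0007/(114×19.1) = 3.215×10^-7 K/W
R_cork board = L/(kA) = 0.14/(0.0497×19.1) = 0.1475 K/W
R_total = 0.151 K/W
Q = ΔT / R_total = 39 / 0.151

Q ≈ 258 W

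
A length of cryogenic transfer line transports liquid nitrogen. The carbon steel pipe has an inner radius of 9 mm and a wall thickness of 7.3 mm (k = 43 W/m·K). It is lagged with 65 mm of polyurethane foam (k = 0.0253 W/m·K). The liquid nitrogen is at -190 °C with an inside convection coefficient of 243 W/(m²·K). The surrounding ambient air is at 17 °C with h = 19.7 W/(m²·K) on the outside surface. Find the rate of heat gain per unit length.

q′ ≈ 20.1 W/m

Cylindrical conduction, so R = ln(r₂/r₁)/(2πkL) per layer, in series:
R_inner film = 1/(h_i·2πr₁L) = 1/(243×2π×0.009×1) = 0.07277 K/W
R_carbon steel pipe wall = ln(16.3/9)/(2π×43×1) = 0.002198 K/W
R_polyurethane foam = ln(81.3/16.3)/(2π×0.0253×1) = 10.11 K/W
R_outer film = 1/(h_o·2πr_oL) = 1/(19.7×2π×0.0813×1) = 0.09937 K/W
R_total = 10.28 K/W
Q = ΔT/R_total = 207/10.28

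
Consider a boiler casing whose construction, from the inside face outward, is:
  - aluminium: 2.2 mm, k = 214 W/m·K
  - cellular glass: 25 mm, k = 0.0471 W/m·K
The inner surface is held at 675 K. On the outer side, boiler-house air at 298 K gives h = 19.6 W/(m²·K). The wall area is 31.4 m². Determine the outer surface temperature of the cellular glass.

Series thermal resistances:
R_aluminium = L/(kA) = 0.0022/(214×31.4) = 3.274×10^-7 K/W
R_cellular glass = L/(kA) = 0.025/(0.0471×31.4) = 0.0169 K/W
R_outer film = 1/(h_o·A) = 1/(19.6×31.4) = 0.001625 K/W
R_total = 0.01853 K/W;  Q = ΔT/R_total = 377/0.01853 = 20350 W
T_interface = T_inner − Q·ΣR(inner→interface) = 675 − 20300×0.0169

T ≈ 331 K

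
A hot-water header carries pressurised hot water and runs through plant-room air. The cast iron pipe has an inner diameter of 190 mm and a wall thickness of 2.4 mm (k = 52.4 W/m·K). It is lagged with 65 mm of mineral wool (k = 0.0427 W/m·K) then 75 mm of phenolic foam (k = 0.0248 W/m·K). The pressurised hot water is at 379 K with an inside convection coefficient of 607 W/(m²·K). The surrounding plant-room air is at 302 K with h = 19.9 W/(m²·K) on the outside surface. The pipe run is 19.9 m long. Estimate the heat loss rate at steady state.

Q ≈ 350 W

Treating each annulus and film as a series resistance:
R_inner film = 1/(h_i·2πr₁L) = 1/(607×2π×0.095×19.9) = 1.387×10^-4 K/W
R_cast iron pipe wall = ln(97.4/95)/(2π×52.4×19.9) = 3.808×10^-6 K/W
R_mineral wool = ln(162.4/97.4)/(2π×0.0427×19.9) = 0.09575 K/W
R_phenolic foam = ln(237.4/162.4)/(2π×0.0248×19.9) = 0.1224 K/W
R_outer film = 1/(h_o·2πr_oL) = 1/(19.9×2π×0.2374×19.9) = 0.001693 K/W
R_total = 0.22 K/W
Q = ΔT/R_total = 77/0.22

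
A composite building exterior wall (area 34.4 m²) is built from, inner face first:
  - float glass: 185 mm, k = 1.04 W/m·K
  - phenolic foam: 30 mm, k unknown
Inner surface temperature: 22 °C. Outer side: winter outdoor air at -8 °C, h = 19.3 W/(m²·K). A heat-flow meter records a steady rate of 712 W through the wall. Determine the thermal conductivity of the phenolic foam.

Thermal resistances in series:
R_float glass = L/(kA) = 0.185/(1.04×34.4) = 0.005171 K/W
R_outer film = 1/(h_o·A) = 1/(19.3×34.4) = 0.001506 K/W
Sum of known resistances R_other = 0.006677 K/W
Total R = ΔT/Q = 30/712 = 0.04213 K/W
R_phenolic foam = R_total − R_other = 0.03546 K/W
k = L/(R·A) = 0.03/(0.03546×34.4)

k ≈ 0.0246 W/(m·K)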